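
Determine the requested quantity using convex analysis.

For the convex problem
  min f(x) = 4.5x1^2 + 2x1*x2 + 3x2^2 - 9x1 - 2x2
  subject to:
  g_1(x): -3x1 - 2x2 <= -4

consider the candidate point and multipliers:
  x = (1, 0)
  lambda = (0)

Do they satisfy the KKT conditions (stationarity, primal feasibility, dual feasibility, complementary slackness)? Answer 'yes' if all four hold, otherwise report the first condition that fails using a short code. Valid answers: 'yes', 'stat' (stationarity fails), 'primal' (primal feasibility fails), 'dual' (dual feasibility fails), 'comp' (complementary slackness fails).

Gradient of f: grad f(x) = Q x + c = (0, 0)
Constraint values g_i(x) = a_i^T x - b_i:
  g_1((1, 0)) = 1
Stationarity residual: grad f(x) + sum_i lambda_i a_i = (0, 0)
  -> stationarity OK
Primal feasibility (all g_i <= 0): FAILS
Dual feasibility (all lambda_i >= 0): OK
Complementary slackness (lambda_i * g_i(x) = 0 for all i): OK

Verdict: the first failing condition is primal_feasibility -> primal.

primal


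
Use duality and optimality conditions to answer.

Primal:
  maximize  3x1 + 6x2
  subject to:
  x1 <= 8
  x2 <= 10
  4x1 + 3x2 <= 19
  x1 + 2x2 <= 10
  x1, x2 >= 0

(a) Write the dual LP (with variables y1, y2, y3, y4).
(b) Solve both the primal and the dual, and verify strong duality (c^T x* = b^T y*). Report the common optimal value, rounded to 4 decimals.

The standard primal-dual pair for 'max c^T x s.t. A x <= b, x >= 0' is:
  Dual:  min b^T y  s.t.  A^T y >= c,  y >= 0.

So the dual LP is:
  minimize  8y1 + 10y2 + 19y3 + 10y4
  subject to:
    y1 + 4y3 + y4 >= 3
    y2 + 3y3 + 2y4 >= 6
    y1, y2, y3, y4 >= 0

Solving the primal: x* = (1.6, 4.2).
  primal value c^T x* = 30.
Solving the dual: y* = (0, 0, 0, 3).
  dual value b^T y* = 30.
Strong duality: c^T x* = b^T y*. Confirmed.

30


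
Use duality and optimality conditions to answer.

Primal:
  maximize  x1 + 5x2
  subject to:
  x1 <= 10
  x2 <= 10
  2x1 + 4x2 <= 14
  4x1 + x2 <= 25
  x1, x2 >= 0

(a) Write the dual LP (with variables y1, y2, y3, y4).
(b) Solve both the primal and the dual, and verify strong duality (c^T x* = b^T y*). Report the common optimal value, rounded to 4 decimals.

The standard primal-dual pair for 'max c^T x s.t. A x <= b, x >= 0' is:
  Dual:  min b^T y  s.t.  A^T y >= c,  y >= 0.

So the dual LP is:
  minimize  10y1 + 10y2 + 14y3 + 25y4
  subject to:
    y1 + 2y3 + 4y4 >= 1
    y2 + 4y3 + y4 >= 5
    y1, y2, y3, y4 >= 0

Solving the primal: x* = (0, 3.5).
  primal value c^T x* = 17.5.
Solving the dual: y* = (0, 0, 1.25, 0).
  dual value b^T y* = 17.5.
Strong duality: c^T x* = b^T y*. Confirmed.

17.5


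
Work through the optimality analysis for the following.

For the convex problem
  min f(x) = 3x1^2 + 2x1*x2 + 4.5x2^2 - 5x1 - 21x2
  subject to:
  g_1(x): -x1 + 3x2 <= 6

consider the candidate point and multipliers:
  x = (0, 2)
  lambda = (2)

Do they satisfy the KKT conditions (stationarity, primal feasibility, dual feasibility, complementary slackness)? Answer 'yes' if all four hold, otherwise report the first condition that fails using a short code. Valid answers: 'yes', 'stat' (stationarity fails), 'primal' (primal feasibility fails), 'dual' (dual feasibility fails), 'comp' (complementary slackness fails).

Gradient of f: grad f(x) = Q x + c = (-1, -3)
Constraint values g_i(x) = a_i^T x - b_i:
  g_1((0, 2)) = 0
Stationarity residual: grad f(x) + sum_i lambda_i a_i = (-3, 3)
  -> stationarity FAILS
Primal feasibility (all g_i <= 0): OK
Dual feasibility (all lambda_i >= 0): OK
Complementary slackness (lambda_i * g_i(x) = 0 for all i): OK

Verdict: the first failing condition is stationarity -> stat.

stat


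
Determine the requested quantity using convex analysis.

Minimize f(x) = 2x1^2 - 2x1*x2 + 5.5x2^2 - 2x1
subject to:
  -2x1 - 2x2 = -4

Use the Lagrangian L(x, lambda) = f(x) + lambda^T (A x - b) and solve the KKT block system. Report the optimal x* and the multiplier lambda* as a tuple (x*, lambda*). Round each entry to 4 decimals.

Form the Lagrangian:
  L(x, lambda) = (1/2) x^T Q x + c^T x + lambda^T (A x - b)
Stationarity (grad_x L = 0): Q x + c + A^T lambda = 0.
Primal feasibility: A x = b.

This gives the KKT block system:
  [ Q   A^T ] [ x     ]   [-c ]
  [ A    0  ] [ lambda ] = [ b ]

Solving the linear system:
  x*      = (1.4737, 0.5263)
  lambda* = (1.4211)
  f(x*)   = 1.3684

x* = (1.4737, 0.5263), lambda* = (1.4211)


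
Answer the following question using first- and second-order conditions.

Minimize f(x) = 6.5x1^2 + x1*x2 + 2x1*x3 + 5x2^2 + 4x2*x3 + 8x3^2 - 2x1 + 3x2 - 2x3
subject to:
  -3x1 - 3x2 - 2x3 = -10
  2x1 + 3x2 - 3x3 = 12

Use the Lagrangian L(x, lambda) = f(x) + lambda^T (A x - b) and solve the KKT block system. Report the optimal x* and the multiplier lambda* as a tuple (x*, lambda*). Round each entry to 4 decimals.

Form the Lagrangian:
  L(x, lambda) = (1/2) x^T Q x + c^T x + lambda^T (A x - b)
Stationarity (grad_x L = 0): Q x + c + A^T lambda = 0.
Primal feasibility: A x = b.

This gives the KKT block system:
  [ Q   A^T ] [ x     ]   [-c ]
  [ A    0  ] [ lambda ] = [ b ]

Solving the linear system:
  x*      = (1.6403, 2.1784, -0.7281)
  lambda* = (4.3715, -3.4659)
  f(x*)   = 45.0081

x* = (1.6403, 2.1784, -0.7281), lambda* = (4.3715, -3.4659)


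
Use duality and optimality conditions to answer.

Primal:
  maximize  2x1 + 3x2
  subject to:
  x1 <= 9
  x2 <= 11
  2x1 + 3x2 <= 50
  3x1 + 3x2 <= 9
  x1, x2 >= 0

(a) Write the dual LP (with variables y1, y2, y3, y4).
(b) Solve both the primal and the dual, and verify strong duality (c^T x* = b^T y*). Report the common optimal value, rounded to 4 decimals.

The standard primal-dual pair for 'max c^T x s.t. A x <= b, x >= 0' is:
  Dual:  min b^T y  s.t.  A^T y >= c,  y >= 0.

So the dual LP is:
  minimize  9y1 + 11y2 + 50y3 + 9y4
  subject to:
    y1 + 2y3 + 3y4 >= 2
    y2 + 3y3 + 3y4 >= 3
    y1, y2, y3, y4 >= 0

Solving the primal: x* = (0, 3).
  primal value c^T x* = 9.
Solving the dual: y* = (0, 0, 0, 1).
  dual value b^T y* = 9.
Strong duality: c^T x* = b^T y*. Confirmed.

9


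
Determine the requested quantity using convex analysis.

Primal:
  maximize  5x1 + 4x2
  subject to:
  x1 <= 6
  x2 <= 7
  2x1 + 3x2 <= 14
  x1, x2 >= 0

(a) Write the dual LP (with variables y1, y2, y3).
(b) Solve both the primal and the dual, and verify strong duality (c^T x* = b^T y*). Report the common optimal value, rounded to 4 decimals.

The standard primal-dual pair for 'max c^T x s.t. A x <= b, x >= 0' is:
  Dual:  min b^T y  s.t.  A^T y >= c,  y >= 0.

So the dual LP is:
  minimize  6y1 + 7y2 + 14y3
  subject to:
    y1 + 2y3 >= 5
    y2 + 3y3 >= 4
    y1, y2, y3 >= 0

Solving the primal: x* = (6, 0.6667).
  primal value c^T x* = 32.6667.
Solving the dual: y* = (2.3333, 0, 1.3333).
  dual value b^T y* = 32.6667.
Strong duality: c^T x* = b^T y*. Confirmed.

32.6667


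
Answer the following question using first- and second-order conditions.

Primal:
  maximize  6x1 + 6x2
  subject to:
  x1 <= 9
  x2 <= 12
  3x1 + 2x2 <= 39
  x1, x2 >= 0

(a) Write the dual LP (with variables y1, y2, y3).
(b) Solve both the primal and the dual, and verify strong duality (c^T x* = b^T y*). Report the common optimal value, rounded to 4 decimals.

The standard primal-dual pair for 'max c^T x s.t. A x <= b, x >= 0' is:
  Dual:  min b^T y  s.t.  A^T y >= c,  y >= 0.

So the dual LP is:
  minimize  9y1 + 12y2 + 39y3
  subject to:
    y1 + 3y3 >= 6
    y2 + 2y3 >= 6
    y1, y2, y3 >= 0

Solving the primal: x* = (5, 12).
  primal value c^T x* = 102.
Solving the dual: y* = (0, 2, 2).
  dual value b^T y* = 102.
Strong duality: c^T x* = b^T y*. Confirmed.

102


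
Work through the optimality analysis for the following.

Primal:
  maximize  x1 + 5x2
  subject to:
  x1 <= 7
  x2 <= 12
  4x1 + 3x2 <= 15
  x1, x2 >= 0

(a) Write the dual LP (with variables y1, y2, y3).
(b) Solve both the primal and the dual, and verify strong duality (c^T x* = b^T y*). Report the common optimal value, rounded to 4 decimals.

The standard primal-dual pair for 'max c^T x s.t. A x <= b, x >= 0' is:
  Dual:  min b^T y  s.t.  A^T y >= c,  y >= 0.

So the dual LP is:
  minimize  7y1 + 12y2 + 15y3
  subject to:
    y1 + 4y3 >= 1
    y2 + 3y3 >= 5
    y1, y2, y3 >= 0

Solving the primal: x* = (0, 5).
  primal value c^T x* = 25.
Solving the dual: y* = (0, 0, 1.6667).
  dual value b^T y* = 25.
Strong duality: c^T x* = b^T y*. Confirmed.

25


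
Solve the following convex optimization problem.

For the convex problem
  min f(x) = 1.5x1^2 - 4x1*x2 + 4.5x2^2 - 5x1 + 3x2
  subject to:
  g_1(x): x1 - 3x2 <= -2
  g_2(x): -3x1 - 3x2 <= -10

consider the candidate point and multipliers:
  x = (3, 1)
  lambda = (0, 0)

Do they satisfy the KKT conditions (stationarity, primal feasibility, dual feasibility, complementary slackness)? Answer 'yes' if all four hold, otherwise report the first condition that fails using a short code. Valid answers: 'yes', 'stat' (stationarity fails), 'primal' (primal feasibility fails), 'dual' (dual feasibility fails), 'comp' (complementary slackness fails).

Gradient of f: grad f(x) = Q x + c = (0, 0)
Constraint values g_i(x) = a_i^T x - b_i:
  g_1((3, 1)) = 2
  g_2((3, 1)) = -2
Stationarity residual: grad f(x) + sum_i lambda_i a_i = (0, 0)
  -> stationarity OK
Primal feasibility (all g_i <= 0): FAILS
Dual feasibility (all lambda_i >= 0): OK
Complementary slackness (lambda_i * g_i(x) = 0 for all i): OK

Verdict: the first failing condition is primal_feasibility -> primal.

primal


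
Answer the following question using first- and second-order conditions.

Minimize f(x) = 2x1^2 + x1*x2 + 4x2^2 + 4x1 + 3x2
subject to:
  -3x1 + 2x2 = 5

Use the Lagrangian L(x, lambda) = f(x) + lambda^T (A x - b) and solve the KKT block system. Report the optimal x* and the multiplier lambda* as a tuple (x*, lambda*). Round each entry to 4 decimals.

Form the Lagrangian:
  L(x, lambda) = (1/2) x^T Q x + c^T x + lambda^T (A x - b)
Stationarity (grad_x L = 0): Q x + c + A^T lambda = 0.
Primal feasibility: A x = b.

This gives the KKT block system:
  [ Q   A^T ] [ x     ]   [-c ]
  [ A    0  ] [ lambda ] = [ b ]

Solving the linear system:
  x*      = (-1.64, 0.04)
  lambda* = (-0.84)
  f(x*)   = -1.12

x* = (-1.64, 0.04), lambda* = (-0.84)


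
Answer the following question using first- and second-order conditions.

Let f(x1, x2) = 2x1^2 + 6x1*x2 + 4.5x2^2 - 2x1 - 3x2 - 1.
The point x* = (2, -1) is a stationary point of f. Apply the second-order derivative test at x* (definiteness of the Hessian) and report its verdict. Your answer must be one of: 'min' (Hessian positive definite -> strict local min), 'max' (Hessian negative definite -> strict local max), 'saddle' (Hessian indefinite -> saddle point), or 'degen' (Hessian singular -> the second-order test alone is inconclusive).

Compute the Hessian H = grad^2 f:
  H = [[4, 6], [6, 9]]
Verify stationarity: grad f(x*) = H x* + g = (0, 0).
Eigenvalues of H: 0, 13.
H has a zero eigenvalue (singular; positive semidefinite but not definite), so H is neither positive definite, negative definite, nor indefinite. The second-order test alone is inconclusive -> degen.
(Indeed, f is constant along the null direction of H through x*, so x* is not a strict local extremum.)

degen


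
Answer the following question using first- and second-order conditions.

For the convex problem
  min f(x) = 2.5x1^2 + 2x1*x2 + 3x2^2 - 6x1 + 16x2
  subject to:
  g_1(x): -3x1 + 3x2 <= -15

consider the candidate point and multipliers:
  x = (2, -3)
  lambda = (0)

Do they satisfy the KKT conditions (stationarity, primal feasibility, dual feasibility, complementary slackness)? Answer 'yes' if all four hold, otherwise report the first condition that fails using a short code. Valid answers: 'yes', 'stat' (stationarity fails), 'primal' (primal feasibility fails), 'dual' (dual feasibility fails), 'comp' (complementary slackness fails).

Gradient of f: grad f(x) = Q x + c = (-2, 2)
Constraint values g_i(x) = a_i^T x - b_i:
  g_1((2, -3)) = 0
Stationarity residual: grad f(x) + sum_i lambda_i a_i = (-2, 2)
  -> stationarity FAILS
Primal feasibility (all g_i <= 0): OK
Dual feasibility (all lambda_i >= 0): OK
Complementary slackness (lambda_i * g_i(x) = 0 for all i): OK

Verdict: the first failing condition is stationarity -> stat.

stat


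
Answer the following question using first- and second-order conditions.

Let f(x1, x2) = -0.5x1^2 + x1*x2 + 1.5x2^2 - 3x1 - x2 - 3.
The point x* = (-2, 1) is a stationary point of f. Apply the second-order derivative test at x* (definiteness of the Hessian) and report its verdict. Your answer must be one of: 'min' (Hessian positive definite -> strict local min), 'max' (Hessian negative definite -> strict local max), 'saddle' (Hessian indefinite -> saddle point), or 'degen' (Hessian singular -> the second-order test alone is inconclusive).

Compute the Hessian H = grad^2 f:
  H = [[-1, 1], [1, 3]]
Verify stationarity: grad f(x*) = H x* + g = (0, 0).
Eigenvalues of H: -1.2361, 3.2361.
Eigenvalues have mixed signs, so H is indefinite -> x* is a saddle point.

saddle


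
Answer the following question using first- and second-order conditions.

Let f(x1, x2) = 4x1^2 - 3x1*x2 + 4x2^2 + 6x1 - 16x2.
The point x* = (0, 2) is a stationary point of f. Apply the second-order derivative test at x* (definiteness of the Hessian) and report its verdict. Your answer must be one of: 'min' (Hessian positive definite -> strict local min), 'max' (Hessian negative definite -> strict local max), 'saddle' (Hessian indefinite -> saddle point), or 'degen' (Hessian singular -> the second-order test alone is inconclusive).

Compute the Hessian H = grad^2 f:
  H = [[8, -3], [-3, 8]]
Verify stationarity: grad f(x*) = H x* + g = (0, 0).
Eigenvalues of H: 5, 11.
Both eigenvalues > 0, so H is positive definite -> x* is a strict local min.

min


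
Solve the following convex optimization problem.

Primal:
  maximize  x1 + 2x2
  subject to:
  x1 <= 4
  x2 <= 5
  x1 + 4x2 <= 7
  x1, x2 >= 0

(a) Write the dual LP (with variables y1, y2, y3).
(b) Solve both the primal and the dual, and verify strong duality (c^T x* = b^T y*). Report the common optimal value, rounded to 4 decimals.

The standard primal-dual pair for 'max c^T x s.t. A x <= b, x >= 0' is:
  Dual:  min b^T y  s.t.  A^T y >= c,  y >= 0.

So the dual LP is:
  minimize  4y1 + 5y2 + 7y3
  subject to:
    y1 + y3 >= 1
    y2 + 4y3 >= 2
    y1, y2, y3 >= 0

Solving the primal: x* = (4, 0.75).
  primal value c^T x* = 5.5.
Solving the dual: y* = (0.5, 0, 0.5).
  dual value b^T y* = 5.5.
Strong duality: c^T x* = b^T y*. Confirmed.

5.5


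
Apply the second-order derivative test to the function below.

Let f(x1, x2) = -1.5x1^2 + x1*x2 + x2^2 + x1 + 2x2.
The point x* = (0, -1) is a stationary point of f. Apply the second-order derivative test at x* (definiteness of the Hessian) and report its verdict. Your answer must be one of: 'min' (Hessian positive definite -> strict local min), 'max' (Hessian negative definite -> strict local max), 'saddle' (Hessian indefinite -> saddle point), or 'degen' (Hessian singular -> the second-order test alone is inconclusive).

Compute the Hessian H = grad^2 f:
  H = [[-3, 1], [1, 2]]
Verify stationarity: grad f(x*) = H x* + g = (0, 0).
Eigenvalues of H: -3.1926, 2.1926.
Eigenvalues have mixed signs, so H is indefinite -> x* is a saddle point.

saddle


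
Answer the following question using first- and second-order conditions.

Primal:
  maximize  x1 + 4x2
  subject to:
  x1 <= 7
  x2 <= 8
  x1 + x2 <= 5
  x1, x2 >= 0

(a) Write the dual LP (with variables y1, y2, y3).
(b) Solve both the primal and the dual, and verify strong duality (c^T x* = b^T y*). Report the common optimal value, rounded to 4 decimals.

The standard primal-dual pair for 'max c^T x s.t. A x <= b, x >= 0' is:
  Dual:  min b^T y  s.t.  A^T y >= c,  y >= 0.

So the dual LP is:
  minimize  7y1 + 8y2 + 5y3
  subject to:
    y1 + y3 >= 1
    y2 + y3 >= 4
    y1, y2, y3 >= 0

Solving the primal: x* = (0, 5).
  primal value c^T x* = 20.
Solving the dual: y* = (0, 0, 4).
  dual value b^T y* = 20.
Strong duality: c^T x* = b^T y*. Confirmed.

20


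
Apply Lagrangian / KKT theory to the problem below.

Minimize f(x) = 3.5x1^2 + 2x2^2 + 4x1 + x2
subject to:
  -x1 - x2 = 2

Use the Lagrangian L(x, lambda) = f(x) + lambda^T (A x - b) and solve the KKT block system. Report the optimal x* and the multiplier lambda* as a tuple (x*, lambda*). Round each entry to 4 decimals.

Form the Lagrangian:
  L(x, lambda) = (1/2) x^T Q x + c^T x + lambda^T (A x - b)
Stationarity (grad_x L = 0): Q x + c + A^T lambda = 0.
Primal feasibility: A x = b.

This gives the KKT block system:
  [ Q   A^T ] [ x     ]   [-c ]
  [ A    0  ] [ lambda ] = [ b ]

Solving the linear system:
  x*      = (-1, -1)
  lambda* = (-3)
  f(x*)   = 0.5

x* = (-1, -1), lambda* = (-3)


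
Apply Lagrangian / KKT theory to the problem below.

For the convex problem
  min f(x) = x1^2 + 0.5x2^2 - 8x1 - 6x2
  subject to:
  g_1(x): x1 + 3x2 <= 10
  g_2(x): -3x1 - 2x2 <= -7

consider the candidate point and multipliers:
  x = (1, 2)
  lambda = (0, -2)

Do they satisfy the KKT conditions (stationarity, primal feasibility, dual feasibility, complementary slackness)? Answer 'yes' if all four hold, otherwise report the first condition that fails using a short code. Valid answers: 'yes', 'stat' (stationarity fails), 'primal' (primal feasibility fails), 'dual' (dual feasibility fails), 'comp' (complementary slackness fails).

Gradient of f: grad f(x) = Q x + c = (-6, -4)
Constraint values g_i(x) = a_i^T x - b_i:
  g_1((1, 2)) = -3
  g_2((1, 2)) = 0
Stationarity residual: grad f(x) + sum_i lambda_i a_i = (0, 0)
  -> stationarity OK
Primal feasibility (all g_i <= 0): OK
Dual feasibility (all lambda_i >= 0): FAILS
Complementary slackness (lambda_i * g_i(x) = 0 for all i): OK

Verdict: the first failing condition is dual_feasibility -> dual.

dual


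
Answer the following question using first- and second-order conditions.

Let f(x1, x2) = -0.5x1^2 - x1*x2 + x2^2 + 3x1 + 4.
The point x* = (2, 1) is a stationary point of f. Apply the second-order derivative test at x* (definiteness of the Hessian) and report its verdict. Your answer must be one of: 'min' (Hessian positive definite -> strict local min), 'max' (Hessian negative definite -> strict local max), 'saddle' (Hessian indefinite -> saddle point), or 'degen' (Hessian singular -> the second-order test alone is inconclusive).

Compute the Hessian H = grad^2 f:
  H = [[-1, -1], [-1, 2]]
Verify stationarity: grad f(x*) = H x* + g = (0, 0).
Eigenvalues of H: -1.3028, 2.3028.
Eigenvalues have mixed signs, so H is indefinite -> x* is a saddle point.

saddle


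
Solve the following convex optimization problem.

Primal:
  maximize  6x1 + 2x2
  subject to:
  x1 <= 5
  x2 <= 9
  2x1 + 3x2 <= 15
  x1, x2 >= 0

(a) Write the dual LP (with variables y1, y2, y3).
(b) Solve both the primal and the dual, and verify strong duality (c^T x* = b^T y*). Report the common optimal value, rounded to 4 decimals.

The standard primal-dual pair for 'max c^T x s.t. A x <= b, x >= 0' is:
  Dual:  min b^T y  s.t.  A^T y >= c,  y >= 0.

So the dual LP is:
  minimize  5y1 + 9y2 + 15y3
  subject to:
    y1 + 2y3 >= 6
    y2 + 3y3 >= 2
    y1, y2, y3 >= 0

Solving the primal: x* = (5, 1.6667).
  primal value c^T x* = 33.3333.
Solving the dual: y* = (4.6667, 0, 0.6667).
  dual value b^T y* = 33.3333.
Strong duality: c^T x* = b^T y*. Confirmed.

33.3333


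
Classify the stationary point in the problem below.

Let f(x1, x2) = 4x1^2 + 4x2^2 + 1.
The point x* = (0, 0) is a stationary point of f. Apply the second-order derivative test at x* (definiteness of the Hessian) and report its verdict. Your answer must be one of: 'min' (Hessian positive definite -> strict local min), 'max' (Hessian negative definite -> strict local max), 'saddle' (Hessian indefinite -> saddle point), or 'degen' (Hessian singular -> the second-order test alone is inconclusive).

Compute the Hessian H = grad^2 f:
  H = [[8, 0], [0, 8]]
Verify stationarity: grad f(x*) = H x* + g = (0, 0).
Eigenvalues of H: 8, 8.
Both eigenvalues > 0, so H is positive definite -> x* is a strict local min.

min


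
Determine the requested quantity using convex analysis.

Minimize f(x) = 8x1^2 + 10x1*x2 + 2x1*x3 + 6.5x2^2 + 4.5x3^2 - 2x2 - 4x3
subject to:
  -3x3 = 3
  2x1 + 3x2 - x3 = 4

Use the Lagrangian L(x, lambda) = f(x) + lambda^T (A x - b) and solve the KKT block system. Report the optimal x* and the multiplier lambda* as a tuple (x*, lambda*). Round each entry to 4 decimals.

Form the Lagrangian:
  L(x, lambda) = (1/2) x^T Q x + c^T x + lambda^T (A x - b)
Stationarity (grad_x L = 0): Q x + c + A^T lambda = 0.
Primal feasibility: A x = b.

This gives the KKT block system:
  [ Q   A^T ] [ x     ]   [-c ]
  [ A    0  ] [ lambda ] = [ b ]

Solving the linear system:
  x*      = (-0.0789, 1.0526, -1)
  lambda* = (-3.1754, -3.6316)
  f(x*)   = 12.9737

x* = (-0.0789, 1.0526, -1), lambda* = (-3.1754, -3.6316)


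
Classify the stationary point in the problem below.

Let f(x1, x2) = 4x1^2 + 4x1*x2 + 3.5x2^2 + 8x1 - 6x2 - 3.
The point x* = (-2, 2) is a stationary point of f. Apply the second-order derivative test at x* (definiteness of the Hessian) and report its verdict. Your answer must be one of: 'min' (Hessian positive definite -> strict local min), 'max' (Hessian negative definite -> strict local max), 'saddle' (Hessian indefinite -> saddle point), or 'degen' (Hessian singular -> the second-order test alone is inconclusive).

Compute the Hessian H = grad^2 f:
  H = [[8, 4], [4, 7]]
Verify stationarity: grad f(x*) = H x* + g = (0, 0).
Eigenvalues of H: 3.4689, 11.5311.
Both eigenvalues > 0, so H is positive definite -> x* is a strict local min.

min


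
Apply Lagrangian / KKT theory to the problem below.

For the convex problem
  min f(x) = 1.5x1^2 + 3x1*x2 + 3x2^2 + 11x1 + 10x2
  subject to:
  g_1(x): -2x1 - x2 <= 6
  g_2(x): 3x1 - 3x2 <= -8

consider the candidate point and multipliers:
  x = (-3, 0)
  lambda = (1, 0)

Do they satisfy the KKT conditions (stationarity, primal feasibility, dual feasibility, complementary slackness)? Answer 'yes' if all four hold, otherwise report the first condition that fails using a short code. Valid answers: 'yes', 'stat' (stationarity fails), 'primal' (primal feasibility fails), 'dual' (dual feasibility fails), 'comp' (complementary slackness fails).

Gradient of f: grad f(x) = Q x + c = (2, 1)
Constraint values g_i(x) = a_i^T x - b_i:
  g_1((-3, 0)) = 0
  g_2((-3, 0)) = -1
Stationarity residual: grad f(x) + sum_i lambda_i a_i = (0, 0)
  -> stationarity OK
Primal feasibility (all g_i <= 0): OK
Dual feasibility (all lambda_i >= 0): OK
Complementary slackness (lambda_i * g_i(x) = 0 for all i): OK

Verdict: yes, KKT holds.

yes


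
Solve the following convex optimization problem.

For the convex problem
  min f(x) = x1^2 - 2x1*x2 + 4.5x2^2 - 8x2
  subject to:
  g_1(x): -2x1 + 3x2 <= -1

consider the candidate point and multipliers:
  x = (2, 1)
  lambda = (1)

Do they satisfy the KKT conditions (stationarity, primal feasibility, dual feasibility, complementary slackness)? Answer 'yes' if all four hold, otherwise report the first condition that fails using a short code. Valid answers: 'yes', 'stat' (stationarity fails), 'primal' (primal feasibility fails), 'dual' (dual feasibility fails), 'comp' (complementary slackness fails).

Gradient of f: grad f(x) = Q x + c = (2, -3)
Constraint values g_i(x) = a_i^T x - b_i:
  g_1((2, 1)) = 0
Stationarity residual: grad f(x) + sum_i lambda_i a_i = (0, 0)
  -> stationarity OK
Primal feasibility (all g_i <= 0): OK
Dual feasibility (all lambda_i >= 0): OK
Complementary slackness (lambda_i * g_i(x) = 0 for all i): OK

Verdict: yes, KKT holds.

yes


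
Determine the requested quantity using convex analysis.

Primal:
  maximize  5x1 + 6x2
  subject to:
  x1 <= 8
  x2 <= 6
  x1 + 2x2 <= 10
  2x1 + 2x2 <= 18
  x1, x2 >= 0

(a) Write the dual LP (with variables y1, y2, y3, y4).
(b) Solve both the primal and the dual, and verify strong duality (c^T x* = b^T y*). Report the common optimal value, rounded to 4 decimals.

The standard primal-dual pair for 'max c^T x s.t. A x <= b, x >= 0' is:
  Dual:  min b^T y  s.t.  A^T y >= c,  y >= 0.

So the dual LP is:
  minimize  8y1 + 6y2 + 10y3 + 18y4
  subject to:
    y1 + y3 + 2y4 >= 5
    y2 + 2y3 + 2y4 >= 6
    y1, y2, y3, y4 >= 0

Solving the primal: x* = (8, 1).
  primal value c^T x* = 46.
Solving the dual: y* = (2, 0, 3, 0).
  dual value b^T y* = 46.
Strong duality: c^T x* = b^T y*. Confirmed.

46


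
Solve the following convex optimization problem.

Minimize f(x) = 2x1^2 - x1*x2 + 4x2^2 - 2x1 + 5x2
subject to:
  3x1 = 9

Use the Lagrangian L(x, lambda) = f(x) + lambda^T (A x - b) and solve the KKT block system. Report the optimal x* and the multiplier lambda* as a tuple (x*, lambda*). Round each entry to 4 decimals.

Form the Lagrangian:
  L(x, lambda) = (1/2) x^T Q x + c^T x + lambda^T (A x - b)
Stationarity (grad_x L = 0): Q x + c + A^T lambda = 0.
Primal feasibility: A x = b.

This gives the KKT block system:
  [ Q   A^T ] [ x     ]   [-c ]
  [ A    0  ] [ lambda ] = [ b ]

Solving the linear system:
  x*      = (3, -0.25)
  lambda* = (-3.4167)
  f(x*)   = 11.75

x* = (3, -0.25), lambda* = (-3.4167)


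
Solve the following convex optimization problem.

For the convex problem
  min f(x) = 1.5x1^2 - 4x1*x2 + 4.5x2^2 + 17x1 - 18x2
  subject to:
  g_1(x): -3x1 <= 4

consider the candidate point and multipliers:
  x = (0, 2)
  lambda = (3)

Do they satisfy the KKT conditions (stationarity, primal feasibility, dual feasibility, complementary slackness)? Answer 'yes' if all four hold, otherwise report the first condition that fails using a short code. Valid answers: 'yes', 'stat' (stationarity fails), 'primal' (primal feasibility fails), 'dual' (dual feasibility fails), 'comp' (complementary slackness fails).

Gradient of f: grad f(x) = Q x + c = (9, 0)
Constraint values g_i(x) = a_i^T x - b_i:
  g_1((0, 2)) = -4
Stationarity residual: grad f(x) + sum_i lambda_i a_i = (0, 0)
  -> stationarity OK
Primal feasibility (all g_i <= 0): OK
Dual feasibility (all lambda_i >= 0): OK
Complementary slackness (lambda_i * g_i(x) = 0 for all i): FAILS

Verdict: the first failing condition is complementary_slackness -> comp.

comp


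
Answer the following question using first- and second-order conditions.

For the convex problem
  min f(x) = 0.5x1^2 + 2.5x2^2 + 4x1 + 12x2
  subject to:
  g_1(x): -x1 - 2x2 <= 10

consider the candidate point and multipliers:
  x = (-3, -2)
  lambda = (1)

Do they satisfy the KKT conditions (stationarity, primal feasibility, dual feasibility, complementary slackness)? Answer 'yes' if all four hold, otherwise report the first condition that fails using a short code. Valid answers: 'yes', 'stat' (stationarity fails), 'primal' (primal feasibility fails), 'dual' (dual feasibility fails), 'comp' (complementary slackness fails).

Gradient of f: grad f(x) = Q x + c = (1, 2)
Constraint values g_i(x) = a_i^T x - b_i:
  g_1((-3, -2)) = -3
Stationarity residual: grad f(x) + sum_i lambda_i a_i = (0, 0)
  -> stationarity OK
Primal feasibility (all g_i <= 0): OK
Dual feasibility (all lambda_i >= 0): OK
Complementary slackness (lambda_i * g_i(x) = 0 for all i): FAILS

Verdict: the first failing condition is complementary_slackness -> comp.

comp


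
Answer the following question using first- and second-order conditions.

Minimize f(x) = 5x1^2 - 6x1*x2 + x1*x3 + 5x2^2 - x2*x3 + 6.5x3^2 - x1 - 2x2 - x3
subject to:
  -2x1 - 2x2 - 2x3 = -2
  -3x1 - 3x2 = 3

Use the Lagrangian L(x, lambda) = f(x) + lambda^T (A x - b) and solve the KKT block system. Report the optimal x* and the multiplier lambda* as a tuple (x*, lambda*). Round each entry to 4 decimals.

Form the Lagrangian:
  L(x, lambda) = (1/2) x^T Q x + c^T x + lambda^T (A x - b)
Stationarity (grad_x L = 0): Q x + c + A^T lambda = 0.
Primal feasibility: A x = b.

This gives the KKT block system:
  [ Q   A^T ] [ x     ]   [-c ]
  [ A    0  ] [ lambda ] = [ b ]

Solving the linear system:
  x*      = (-0.6562, -0.3437, 2)
  lambda* = (12.3438, -9.3958)
  f(x*)   = 26.1094

x* = (-0.6562, -0.3437, 2), lambda* = (12.3438, -9.3958)


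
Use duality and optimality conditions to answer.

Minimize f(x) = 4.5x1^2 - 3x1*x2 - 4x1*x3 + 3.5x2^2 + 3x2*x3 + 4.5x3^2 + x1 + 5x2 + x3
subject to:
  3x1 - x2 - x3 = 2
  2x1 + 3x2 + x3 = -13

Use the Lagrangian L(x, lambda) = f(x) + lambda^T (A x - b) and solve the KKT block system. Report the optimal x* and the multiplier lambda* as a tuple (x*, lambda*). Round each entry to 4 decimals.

Form the Lagrangian:
  L(x, lambda) = (1/2) x^T Q x + c^T x + lambda^T (A x - b)
Stationarity (grad_x L = 0): Q x + c + A^T lambda = 0.
Primal feasibility: A x = b.

This gives the KKT block system:
  [ Q   A^T ] [ x     ]   [-c ]
  [ A    0  ] [ lambda ] = [ b ]

Solving the linear system:
  x*      = (-0.6979, -3.7553, -0.3384)
  lambda* = (-5.6756, 4.8443)
  f(x*)   = 27.257

x* = (-0.6979, -3.7553, -0.3384), lambda* = (-5.6756, 4.8443)


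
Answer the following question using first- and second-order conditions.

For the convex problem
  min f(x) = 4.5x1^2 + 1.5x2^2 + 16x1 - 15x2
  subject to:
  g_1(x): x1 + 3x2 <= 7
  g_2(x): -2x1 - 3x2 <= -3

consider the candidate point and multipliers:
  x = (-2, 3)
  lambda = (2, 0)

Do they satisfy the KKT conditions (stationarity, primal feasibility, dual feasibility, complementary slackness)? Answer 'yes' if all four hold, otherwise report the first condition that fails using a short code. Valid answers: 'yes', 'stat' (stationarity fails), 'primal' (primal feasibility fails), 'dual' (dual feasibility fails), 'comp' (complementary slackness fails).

Gradient of f: grad f(x) = Q x + c = (-2, -6)
Constraint values g_i(x) = a_i^T x - b_i:
  g_1((-2, 3)) = 0
  g_2((-2, 3)) = -2
Stationarity residual: grad f(x) + sum_i lambda_i a_i = (0, 0)
  -> stationarity OK
Primal feasibility (all g_i <= 0): OK
Dual feasibility (all lambda_i >= 0): OK
Complementary slackness (lambda_i * g_i(x) = 0 for all i): OK

Verdict: yes, KKT holds.

yes


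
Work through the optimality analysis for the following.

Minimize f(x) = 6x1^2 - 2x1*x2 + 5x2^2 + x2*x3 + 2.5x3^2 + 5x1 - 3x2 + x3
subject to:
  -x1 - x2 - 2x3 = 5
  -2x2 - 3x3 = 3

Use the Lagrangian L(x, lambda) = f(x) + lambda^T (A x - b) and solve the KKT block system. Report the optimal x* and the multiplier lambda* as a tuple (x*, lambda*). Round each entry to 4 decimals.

Form the Lagrangian:
  L(x, lambda) = (1/2) x^T Q x + c^T x + lambda^T (A x - b)
Stationarity (grad_x L = 0): Q x + c + A^T lambda = 0.
Primal feasibility: A x = b.

This gives the KKT block system:
  [ Q   A^T ] [ x     ]   [-c ]
  [ A    0  ] [ lambda ] = [ b ]

Solving the linear system:
  x*      = (-2.8265, 0.5204, -1.3469)
  lambda* = (-29.9592, 18.2347)
  f(x*)   = 39.0255

x* = (-2.8265, 0.5204, -1.3469), lambda* = (-29.9592, 18.2347)


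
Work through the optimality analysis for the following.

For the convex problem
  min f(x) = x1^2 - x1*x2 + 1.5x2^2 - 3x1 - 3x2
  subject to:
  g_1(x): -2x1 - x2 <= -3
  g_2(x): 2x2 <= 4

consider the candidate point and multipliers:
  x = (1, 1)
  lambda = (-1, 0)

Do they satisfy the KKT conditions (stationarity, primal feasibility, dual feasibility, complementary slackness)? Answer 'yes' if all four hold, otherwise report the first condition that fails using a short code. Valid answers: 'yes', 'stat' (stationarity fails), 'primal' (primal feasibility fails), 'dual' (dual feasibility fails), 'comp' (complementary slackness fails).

Gradient of f: grad f(x) = Q x + c = (-2, -1)
Constraint values g_i(x) = a_i^T x - b_i:
  g_1((1, 1)) = 0
  g_2((1, 1)) = -2
Stationarity residual: grad f(x) + sum_i lambda_i a_i = (0, 0)
  -> stationarity OK
Primal feasibility (all g_i <= 0): OK
Dual feasibility (all lambda_i >= 0): FAILS
Complementary slackness (lambda_i * g_i(x) = 0 for all i): OK

Verdict: the first failing condition is dual_feasibility -> dual.

dual


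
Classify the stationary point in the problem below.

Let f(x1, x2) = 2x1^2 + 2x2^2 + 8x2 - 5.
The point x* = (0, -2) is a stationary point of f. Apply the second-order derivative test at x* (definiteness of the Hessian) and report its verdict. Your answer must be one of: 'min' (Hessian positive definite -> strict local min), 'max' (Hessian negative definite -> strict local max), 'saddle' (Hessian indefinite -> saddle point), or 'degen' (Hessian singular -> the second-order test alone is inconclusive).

Compute the Hessian H = grad^2 f:
  H = [[4, 0], [0, 4]]
Verify stationarity: grad f(x*) = H x* + g = (0, 0).
Eigenvalues of H: 4, 4.
Both eigenvalues > 0, so H is positive definite -> x* is a strict local min.

min


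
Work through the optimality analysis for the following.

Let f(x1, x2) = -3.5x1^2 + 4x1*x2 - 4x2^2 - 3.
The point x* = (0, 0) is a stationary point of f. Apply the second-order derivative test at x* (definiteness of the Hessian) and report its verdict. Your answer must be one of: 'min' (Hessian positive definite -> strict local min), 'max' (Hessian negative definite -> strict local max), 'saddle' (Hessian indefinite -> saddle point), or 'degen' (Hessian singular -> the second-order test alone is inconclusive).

Compute the Hessian H = grad^2 f:
  H = [[-7, 4], [4, -8]]
Verify stationarity: grad f(x*) = H x* + g = (0, 0).
Eigenvalues of H: -11.5311, -3.4689.
Both eigenvalues < 0, so H is negative definite -> x* is a strict local max.

max


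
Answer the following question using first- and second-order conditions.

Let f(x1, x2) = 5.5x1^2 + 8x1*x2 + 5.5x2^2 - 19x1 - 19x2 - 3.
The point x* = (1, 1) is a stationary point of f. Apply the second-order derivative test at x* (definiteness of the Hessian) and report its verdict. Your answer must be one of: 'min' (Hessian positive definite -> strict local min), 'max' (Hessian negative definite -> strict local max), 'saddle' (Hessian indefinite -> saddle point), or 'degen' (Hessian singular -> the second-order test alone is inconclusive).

Compute the Hessian H = grad^2 f:
  H = [[11, 8], [8, 11]]
Verify stationarity: grad f(x*) = H x* + g = (0, 0).
Eigenvalues of H: 3, 19.
Both eigenvalues > 0, so H is positive definite -> x* is a strict local min.

min


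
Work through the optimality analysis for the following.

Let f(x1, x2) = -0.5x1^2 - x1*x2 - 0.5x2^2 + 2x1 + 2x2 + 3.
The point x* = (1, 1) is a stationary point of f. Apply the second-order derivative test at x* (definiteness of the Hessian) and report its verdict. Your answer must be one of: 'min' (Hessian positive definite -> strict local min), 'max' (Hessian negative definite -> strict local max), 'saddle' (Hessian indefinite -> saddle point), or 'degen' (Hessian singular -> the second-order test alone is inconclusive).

Compute the Hessian H = grad^2 f:
  H = [[-1, -1], [-1, -1]]
Verify stationarity: grad f(x*) = H x* + g = (0, 0).
Eigenvalues of H: -2, 0.
H has a zero eigenvalue (singular; negative semidefinite but not definite), so H is neither positive definite, negative definite, nor indefinite. The second-order test alone is inconclusive -> degen.
(Indeed, f is constant along the null direction of H through x*, so x* is not a strict local extremum.)

degen


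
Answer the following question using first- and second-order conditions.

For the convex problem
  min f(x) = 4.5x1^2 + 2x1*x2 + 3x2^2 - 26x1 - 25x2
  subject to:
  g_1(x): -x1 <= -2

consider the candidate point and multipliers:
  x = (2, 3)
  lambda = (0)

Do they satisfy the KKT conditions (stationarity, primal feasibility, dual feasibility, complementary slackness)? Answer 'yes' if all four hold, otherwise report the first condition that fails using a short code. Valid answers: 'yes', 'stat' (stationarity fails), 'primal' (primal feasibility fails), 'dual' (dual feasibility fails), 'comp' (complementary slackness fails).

Gradient of f: grad f(x) = Q x + c = (-2, -3)
Constraint values g_i(x) = a_i^T x - b_i:
  g_1((2, 3)) = 0
Stationarity residual: grad f(x) + sum_i lambda_i a_i = (-2, -3)
  -> stationarity FAILS
Primal feasibility (all g_i <= 0): OK
Dual feasibility (all lambda_i >= 0): OK
Complementary slackness (lambda_i * g_i(x) = 0 for all i): OK

Verdict: the first failing condition is stationarity -> stat.

stat


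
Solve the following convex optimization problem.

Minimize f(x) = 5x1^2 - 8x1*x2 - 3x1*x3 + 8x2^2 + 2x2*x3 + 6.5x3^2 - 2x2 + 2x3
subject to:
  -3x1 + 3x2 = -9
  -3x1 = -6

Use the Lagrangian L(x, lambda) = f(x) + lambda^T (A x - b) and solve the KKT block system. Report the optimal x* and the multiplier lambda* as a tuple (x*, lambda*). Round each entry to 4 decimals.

Form the Lagrangian:
  L(x, lambda) = (1/2) x^T Q x + c^T x + lambda^T (A x - b)
Stationarity (grad_x L = 0): Q x + c + A^T lambda = 0.
Primal feasibility: A x = b.

This gives the KKT block system:
  [ Q   A^T ] [ x     ]   [-c ]
  [ A    0  ] [ lambda ] = [ b ]

Solving the linear system:
  x*      = (2, -1, 0.4615)
  lambda* = (11.0256, -2.1538)
  f(x*)   = 44.6154

x* = (2, -1, 0.4615), lambda* = (11.0256, -2.1538)


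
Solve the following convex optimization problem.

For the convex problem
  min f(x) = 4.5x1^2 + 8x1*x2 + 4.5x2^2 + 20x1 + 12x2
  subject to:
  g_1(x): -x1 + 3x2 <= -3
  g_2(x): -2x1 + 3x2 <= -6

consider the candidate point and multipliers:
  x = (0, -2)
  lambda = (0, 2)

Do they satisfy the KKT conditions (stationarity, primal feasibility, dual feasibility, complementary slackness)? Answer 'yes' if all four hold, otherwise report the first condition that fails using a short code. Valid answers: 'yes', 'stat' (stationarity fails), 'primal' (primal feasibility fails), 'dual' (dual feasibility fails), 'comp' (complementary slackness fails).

Gradient of f: grad f(x) = Q x + c = (4, -6)
Constraint values g_i(x) = a_i^T x - b_i:
  g_1((0, -2)) = -3
  g_2((0, -2)) = 0
Stationarity residual: grad f(x) + sum_i lambda_i a_i = (0, 0)
  -> stationarity OK
Primal feasibility (all g_i <= 0): OK
Dual feasibility (all lambda_i >= 0): OK
Complementary slackness (lambda_i * g_i(x) = 0 for all i): OK

Verdict: yes, KKT holds.

yes


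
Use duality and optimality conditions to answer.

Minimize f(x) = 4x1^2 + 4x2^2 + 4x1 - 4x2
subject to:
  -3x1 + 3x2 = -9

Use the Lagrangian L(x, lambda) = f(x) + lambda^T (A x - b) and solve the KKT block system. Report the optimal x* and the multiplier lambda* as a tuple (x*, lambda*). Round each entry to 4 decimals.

Form the Lagrangian:
  L(x, lambda) = (1/2) x^T Q x + c^T x + lambda^T (A x - b)
Stationarity (grad_x L = 0): Q x + c + A^T lambda = 0.
Primal feasibility: A x = b.

This gives the KKT block system:
  [ Q   A^T ] [ x     ]   [-c ]
  [ A    0  ] [ lambda ] = [ b ]

Solving the linear system:
  x*      = (1.5, -1.5)
  lambda* = (5.3333)
  f(x*)   = 30

x* = (1.5, -1.5), lambda* = (5.3333)


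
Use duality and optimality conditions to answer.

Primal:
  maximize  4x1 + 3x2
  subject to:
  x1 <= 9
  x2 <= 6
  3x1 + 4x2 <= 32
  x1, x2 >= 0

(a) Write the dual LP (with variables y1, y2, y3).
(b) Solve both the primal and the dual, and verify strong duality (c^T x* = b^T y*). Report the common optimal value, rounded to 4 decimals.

The standard primal-dual pair for 'max c^T x s.t. A x <= b, x >= 0' is:
  Dual:  min b^T y  s.t.  A^T y >= c,  y >= 0.

So the dual LP is:
  minimize  9y1 + 6y2 + 32y3
  subject to:
    y1 + 3y3 >= 4
    y2 + 4y3 >= 3
    y1, y2, y3 >= 0

Solving the primal: x* = (9, 1.25).
  primal value c^T x* = 39.75.
Solving the dual: y* = (1.75, 0, 0.75).
  dual value b^T y* = 39.75.
Strong duality: c^T x* = b^T y*. Confirmed.

39.75


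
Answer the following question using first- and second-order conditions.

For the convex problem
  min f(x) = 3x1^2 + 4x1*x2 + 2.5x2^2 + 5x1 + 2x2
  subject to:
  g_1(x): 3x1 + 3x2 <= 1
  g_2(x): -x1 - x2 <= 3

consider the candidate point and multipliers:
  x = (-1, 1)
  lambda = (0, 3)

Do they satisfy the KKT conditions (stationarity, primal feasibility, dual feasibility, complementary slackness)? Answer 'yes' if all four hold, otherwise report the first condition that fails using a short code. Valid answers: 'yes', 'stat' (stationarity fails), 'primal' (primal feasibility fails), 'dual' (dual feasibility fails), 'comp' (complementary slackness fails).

Gradient of f: grad f(x) = Q x + c = (3, 3)
Constraint values g_i(x) = a_i^T x - b_i:
  g_1((-1, 1)) = -1
  g_2((-1, 1)) = -3
Stationarity residual: grad f(x) + sum_i lambda_i a_i = (0, 0)
  -> stationarity OK
Primal feasibility (all g_i <= 0): OK
Dual feasibility (all lambda_i >= 0): OK
Complementary slackness (lambda_i * g_i(x) = 0 for all i): FAILS

Verdict: the first failing condition is complementary_slackness -> comp.

comp
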